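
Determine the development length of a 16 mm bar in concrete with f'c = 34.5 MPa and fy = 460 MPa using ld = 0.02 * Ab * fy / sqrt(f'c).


Ab = pi * 16^2 / 4 = 201.062 mm2
ld = 0.02 * 201.062 * 460 / sqrt(34.5)
= 314.9 mm

314.9


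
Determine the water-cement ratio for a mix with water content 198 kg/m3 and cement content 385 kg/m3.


w/c = water / cement
w/c = 198 / 385 = 0.514

0.514


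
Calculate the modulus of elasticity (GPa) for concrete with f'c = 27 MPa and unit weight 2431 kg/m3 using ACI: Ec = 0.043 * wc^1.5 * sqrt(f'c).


Ec = 0.043 * 2431^1.5 * sqrt(27) / 1000
= 26.78 GPa

26.78


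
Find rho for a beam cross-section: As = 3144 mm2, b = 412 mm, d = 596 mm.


rho = As / (b * d)
= 3144 / (412 * 596)
= 0.0128

0.0128


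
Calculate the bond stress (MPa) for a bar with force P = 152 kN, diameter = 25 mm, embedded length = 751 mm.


u = P / (pi * db * ld)
= 152 * 1000 / (pi * 25 * 751)
= 2.577 MPa

2.577


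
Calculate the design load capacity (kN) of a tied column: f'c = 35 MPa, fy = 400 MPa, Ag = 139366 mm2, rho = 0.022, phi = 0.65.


Ast = rho * Ag = 0.022 * 139366 = 3066.052 mm2
phi*Pn = 0.65 * 0.80 * (0.85 * 35 * (139366 - 3066.052) + 400 * 3066.052) / 1000
= 2746.3 kN

2746.3


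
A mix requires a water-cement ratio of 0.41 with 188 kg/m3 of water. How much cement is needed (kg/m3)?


Cement = water / (w/c)
= 188 / 0.41
= 458.5 kg/m3

458.5


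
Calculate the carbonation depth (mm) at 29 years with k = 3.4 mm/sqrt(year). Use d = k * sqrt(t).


depth = k * sqrt(t)
= 3.4 * sqrt(29)
= 18.31 mm

18.31


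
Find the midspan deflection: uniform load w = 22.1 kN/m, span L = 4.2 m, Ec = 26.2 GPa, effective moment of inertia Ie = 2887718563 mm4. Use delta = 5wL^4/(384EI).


Convert: L = 4.2 m = 4200 mm, Ec = 26.2 GPa = 26200 MPa
delta = 5 * 22.1 * 4200^4 / (384 * 26200 * 2887718563)
= 1.18 mm

1.18


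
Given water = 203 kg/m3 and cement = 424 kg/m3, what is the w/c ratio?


w/c = water / cement
w/c = 203 / 424 = 0.479

0.479


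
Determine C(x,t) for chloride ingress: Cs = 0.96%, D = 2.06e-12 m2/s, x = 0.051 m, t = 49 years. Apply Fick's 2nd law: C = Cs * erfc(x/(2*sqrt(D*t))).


t_seconds = 49 * 365.25 * 24 * 3600 = 1546322400.0 s
arg = 0.051 / (2 * sqrt(2.06e-12 * 1546322400.0))
= 0.4518
erfc(0.4518) = 0.5229
C = 0.96 * 0.5229 = 0.5019%

0.5019


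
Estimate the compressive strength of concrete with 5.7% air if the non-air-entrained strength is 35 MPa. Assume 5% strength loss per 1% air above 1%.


Strength loss = (5.7 - 1) * 5 = 23.5%
f'c = 35 * (1 - 23.5/100)
= 26.78 MPa

26.78


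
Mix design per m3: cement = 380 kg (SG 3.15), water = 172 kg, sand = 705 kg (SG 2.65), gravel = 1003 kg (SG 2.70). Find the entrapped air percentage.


Vol cement = 380 / (3.15 * 1000) = 0.120635 m3
Vol water = 172 / 1000 = 0.172 m3
Vol sand = 705 / (2.65 * 1000) = 0.266038 m3
Vol gravel = 1003 / (2.70 * 1000) = 0.371481 m3
Total solid + water volume = 0.930154 m3
Air = (1 - 0.930154) * 100 = 6.98%

6.98


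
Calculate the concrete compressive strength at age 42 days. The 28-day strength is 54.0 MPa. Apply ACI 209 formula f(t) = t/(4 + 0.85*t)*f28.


f(42) = 42 / (4 + 0.85 * 42) * 54.0
= 42 / 39.7 * 54.0
= 57.13 MPa

57.13


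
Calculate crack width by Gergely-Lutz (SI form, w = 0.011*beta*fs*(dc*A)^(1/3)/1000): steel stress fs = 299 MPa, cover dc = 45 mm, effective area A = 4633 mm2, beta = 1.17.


w = 0.011 * beta * fs * (dc * A)^(1/3) / 1000
= 0.011 * 1.17 * 299 * (45 * 4633)^(1/3) / 1000
= 0.228 mm

0.228


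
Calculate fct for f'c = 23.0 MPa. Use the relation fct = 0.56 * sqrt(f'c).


fct = 0.56 * sqrt(23.0)
= 0.56 * 4.796
= 2.686 MPa

2.686


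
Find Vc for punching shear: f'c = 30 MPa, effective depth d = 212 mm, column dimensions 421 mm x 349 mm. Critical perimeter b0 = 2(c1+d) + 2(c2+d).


b0 = 2*(421 + 212) + 2*(349 + 212) = 2388 mm
Vc = 0.33 * sqrt(30) * 2388 * 212 / 1000
= 915.05 kN

915.05


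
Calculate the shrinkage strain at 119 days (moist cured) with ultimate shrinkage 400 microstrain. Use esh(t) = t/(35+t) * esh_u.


esh(119) = 119 / (35 + 119) * 400
= 119 / 154 * 400
= 309.1 microstrain

309.1


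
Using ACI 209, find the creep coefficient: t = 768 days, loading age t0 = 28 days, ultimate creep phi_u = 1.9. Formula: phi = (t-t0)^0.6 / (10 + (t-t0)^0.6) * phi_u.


dt = 768 - 28 = 740
phi = 740^0.6 / (10 + 740^0.6) * 1.9
= 1.597

1.597


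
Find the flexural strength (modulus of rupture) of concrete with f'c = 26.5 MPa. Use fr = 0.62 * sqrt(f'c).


fr = 0.62 * sqrt(26.5)
= 3.192 MPa

3.192


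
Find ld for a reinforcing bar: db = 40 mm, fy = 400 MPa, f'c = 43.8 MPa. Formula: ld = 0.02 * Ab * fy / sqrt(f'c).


Ab = pi * 40^2 / 4 = 1256.637 mm2
ld = 0.02 * 1256.637 * 400 / sqrt(43.8)
= 1519.0 mm

1519.0


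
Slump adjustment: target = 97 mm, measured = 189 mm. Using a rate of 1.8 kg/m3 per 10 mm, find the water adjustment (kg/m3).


Difference = 97 - 189 = -92 mm
Water adjustment = -92 * 1.8 / 10 = -16.6 kg/m3

-16.6


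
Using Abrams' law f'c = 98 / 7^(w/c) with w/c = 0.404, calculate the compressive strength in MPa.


f'c = 98 / 7^0.404
= 98 / 2.195
= 44.65 MPa

44.65


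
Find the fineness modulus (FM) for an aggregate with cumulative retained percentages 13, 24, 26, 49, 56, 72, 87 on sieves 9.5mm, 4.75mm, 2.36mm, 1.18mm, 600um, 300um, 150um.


FM = sum(cumulative % retained) / 100
= 327 / 100
= 3.27

3.27


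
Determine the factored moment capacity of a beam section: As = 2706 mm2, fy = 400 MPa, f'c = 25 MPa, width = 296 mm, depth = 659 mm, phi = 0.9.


a = As * fy / (0.85 * f'c * b)
= 2706 * 400 / (0.85 * 25 * 296)
= 172.0827 mm
Mn = As * fy * (d - a/2) / 10^6
= 620.1705 kN-m
phi*Mn = 0.9 * 620.1705 = 558.15 kN-m

558.15


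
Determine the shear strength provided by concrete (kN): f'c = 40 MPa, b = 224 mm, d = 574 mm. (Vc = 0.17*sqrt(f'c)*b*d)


Vc = 0.17 * sqrt(40) * 224 * 574 / 1000
= 138.24 kN

138.24


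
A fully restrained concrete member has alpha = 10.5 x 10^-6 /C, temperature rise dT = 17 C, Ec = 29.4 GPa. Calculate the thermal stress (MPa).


sigma = alpha * dT * Ec
= 10.5e-6 * 17 * 29.4 * 1000
= 5.248 MPa

5.248


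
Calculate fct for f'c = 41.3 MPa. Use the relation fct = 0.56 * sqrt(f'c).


fct = 0.56 * sqrt(41.3)
= 0.56 * 6.427
= 3.599 MPa

3.599


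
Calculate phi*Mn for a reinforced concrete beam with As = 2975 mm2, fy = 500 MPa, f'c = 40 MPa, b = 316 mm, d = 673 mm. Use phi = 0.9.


a = As * fy / (0.85 * f'c * b)
= 2975 * 500 / (0.85 * 40 * 316)
= 138.4494 mm
Mn = As * fy * (d - a/2) / 10^6
= 898.1158 kN-m
phi*Mn = 0.9 * 898.1158 = 808.3 kN-m

808.3


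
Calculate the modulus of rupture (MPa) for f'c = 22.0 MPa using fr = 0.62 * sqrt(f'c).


fr = 0.62 * sqrt(22.0)
= 2.908 MPa

2.908


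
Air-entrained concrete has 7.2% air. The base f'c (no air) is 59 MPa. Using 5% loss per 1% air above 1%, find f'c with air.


Strength loss = (7.2 - 1) * 5 = 31.0%
f'c = 59 * (1 - 31.0/100)
= 40.71 MPa

40.71


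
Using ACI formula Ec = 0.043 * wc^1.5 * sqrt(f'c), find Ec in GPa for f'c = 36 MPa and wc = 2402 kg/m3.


Ec = 0.043 * 2402^1.5 * sqrt(36) / 1000
= 30.37 GPa

30.37


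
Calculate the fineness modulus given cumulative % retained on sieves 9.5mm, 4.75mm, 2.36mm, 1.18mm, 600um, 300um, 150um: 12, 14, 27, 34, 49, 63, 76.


FM = sum(cumulative % retained) / 100
= 275 / 100
= 2.75

2.75


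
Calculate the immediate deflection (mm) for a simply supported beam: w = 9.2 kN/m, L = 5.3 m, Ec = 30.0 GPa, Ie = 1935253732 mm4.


Convert: L = 5.3 m = 5300 mm, Ec = 30.0 GPa = 30000 MPa
delta = 5 * 9.2 * 5300^4 / (384 * 30000 * 1935253732)
= 1.63 mm

1.63


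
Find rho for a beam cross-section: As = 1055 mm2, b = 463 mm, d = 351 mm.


rho = As / (b * d)
= 1055 / (463 * 351)
= 0.0065

0.0065


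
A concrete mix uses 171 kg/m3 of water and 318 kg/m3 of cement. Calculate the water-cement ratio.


w/c = water / cement
w/c = 171 / 318 = 0.538

0.538


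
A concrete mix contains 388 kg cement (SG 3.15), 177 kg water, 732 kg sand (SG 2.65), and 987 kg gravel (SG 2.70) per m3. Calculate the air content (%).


Vol cement = 388 / (3.15 * 1000) = 0.123175 m3
Vol water = 177 / 1000 = 0.177 m3
Vol sand = 732 / (2.65 * 1000) = 0.276226 m3
Vol gravel = 987 / (2.70 * 1000) = 0.365556 m3
Total solid + water volume = 0.941957 m3
Air = (1 - 0.941957) * 100 = 5.8%

5.8


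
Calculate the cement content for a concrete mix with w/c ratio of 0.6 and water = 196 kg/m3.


Cement = water / (w/c)
= 196 / 0.6
= 326.7 kg/m3

326.7


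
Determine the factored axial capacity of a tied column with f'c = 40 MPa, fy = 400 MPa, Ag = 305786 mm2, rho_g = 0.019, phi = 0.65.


Ast = rho * Ag = 0.019 * 305786 = 5809.934 mm2
phi*Pn = 0.65 * 0.80 * (0.85 * 40 * (305786 - 5809.934) + 400 * 5809.934) / 1000
= 6512.04 kN

6512.04


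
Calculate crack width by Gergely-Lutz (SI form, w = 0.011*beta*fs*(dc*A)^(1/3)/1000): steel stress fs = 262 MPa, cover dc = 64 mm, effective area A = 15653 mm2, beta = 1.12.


w = 0.011 * beta * fs * (dc * A)^(1/3) / 1000
= 0.011 * 1.12 * 262 * (64 * 15653)^(1/3) / 1000
= 0.323 mm

0.323


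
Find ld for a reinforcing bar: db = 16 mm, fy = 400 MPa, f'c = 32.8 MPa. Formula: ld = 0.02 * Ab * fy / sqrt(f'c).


Ab = pi * 16^2 / 4 = 201.062 mm2
ld = 0.02 * 201.062 * 400 / sqrt(32.8)
= 280.9 mm

280.9


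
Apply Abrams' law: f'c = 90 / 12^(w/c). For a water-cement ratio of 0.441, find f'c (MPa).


f'c = 90 / 12^0.441
= 90 / 2.992
= 30.08 MPa

30.08


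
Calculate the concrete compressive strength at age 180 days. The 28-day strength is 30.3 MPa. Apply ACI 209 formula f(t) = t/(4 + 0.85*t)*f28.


f(180) = 180 / (4 + 0.85 * 180) * 30.3
= 180 / 157.0 * 30.3
= 34.74 MPa

34.74


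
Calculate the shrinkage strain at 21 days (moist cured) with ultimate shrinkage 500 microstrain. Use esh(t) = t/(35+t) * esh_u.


esh(21) = 21 / (35 + 21) * 500
= 21 / 56 * 500
= 187.5 microstrain

187.5


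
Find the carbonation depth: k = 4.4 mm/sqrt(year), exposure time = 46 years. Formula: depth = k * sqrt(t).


depth = k * sqrt(t)
= 4.4 * sqrt(46)
= 29.84 mm

29.84


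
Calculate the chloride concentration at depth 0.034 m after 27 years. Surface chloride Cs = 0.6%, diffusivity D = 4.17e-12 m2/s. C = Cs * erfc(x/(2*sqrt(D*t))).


t_seconds = 27 * 365.25 * 24 * 3600 = 852055200.0 s
arg = 0.034 / (2 * sqrt(4.17e-12 * 852055200.0))
= 0.2852
erfc(0.2852) = 0.6867
C = 0.6 * 0.6867 = 0.412%

0.412


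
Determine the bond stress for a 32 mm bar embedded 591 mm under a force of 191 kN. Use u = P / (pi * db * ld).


u = P / (pi * db * ld)
= 191 * 1000 / (pi * 32 * 591)
= 3.215 MPa

3.215


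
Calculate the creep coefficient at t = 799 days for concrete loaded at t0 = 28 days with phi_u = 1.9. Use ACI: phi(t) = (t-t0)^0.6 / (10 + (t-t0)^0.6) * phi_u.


dt = 799 - 28 = 771
phi = 771^0.6 / (10 + 771^0.6) * 1.9
= 1.603

1.603


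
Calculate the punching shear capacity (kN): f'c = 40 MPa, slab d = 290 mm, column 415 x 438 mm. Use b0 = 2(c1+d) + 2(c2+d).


b0 = 2*(415 + 290) + 2*(438 + 290) = 2866 mm
Vc = 0.33 * sqrt(40) * 2866 * 290 / 1000
= 1734.67 kN

1734.67


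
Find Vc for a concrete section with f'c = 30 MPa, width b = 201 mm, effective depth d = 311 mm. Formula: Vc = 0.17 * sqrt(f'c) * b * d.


Vc = 0.17 * sqrt(30) * 201 * 311 / 1000
= 58.21 kN

58.21


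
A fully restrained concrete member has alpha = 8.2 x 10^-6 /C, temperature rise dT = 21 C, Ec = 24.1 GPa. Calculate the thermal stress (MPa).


sigma = alpha * dT * Ec
= 8.2e-6 * 21 * 24.1 * 1000
= 4.15 MPa

4.15


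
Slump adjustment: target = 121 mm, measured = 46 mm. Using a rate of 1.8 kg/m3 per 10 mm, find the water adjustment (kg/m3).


Difference = 121 - 46 = 75 mm
Water adjustment = 75 * 1.8 / 10 = 13.5 kg/m3

13.5


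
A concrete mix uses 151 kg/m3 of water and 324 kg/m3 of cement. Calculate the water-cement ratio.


w/c = water / cement
w/c = 151 / 324 = 0.466

0.466


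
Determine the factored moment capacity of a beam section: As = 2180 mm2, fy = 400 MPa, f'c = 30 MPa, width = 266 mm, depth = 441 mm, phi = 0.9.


a = As * fy / (0.85 * f'c * b)
= 2180 * 400 / (0.85 * 30 * 266)
= 128.5567 mm
Mn = As * fy * (d - a/2) / 10^6
= 328.5013 kN-m
phi*Mn = 0.9 * 328.5013 = 295.65 kN-m

295.65


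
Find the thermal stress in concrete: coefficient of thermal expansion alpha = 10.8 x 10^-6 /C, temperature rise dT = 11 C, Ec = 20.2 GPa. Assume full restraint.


sigma = alpha * dT * Ec
= 10.8e-6 * 11 * 20.2 * 1000
= 2.4 MPa

2.4


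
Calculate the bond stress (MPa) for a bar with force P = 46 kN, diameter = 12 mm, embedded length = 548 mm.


u = P / (pi * db * ld)
= 46 * 1000 / (pi * 12 * 548)
= 2.227 MPa

2.227


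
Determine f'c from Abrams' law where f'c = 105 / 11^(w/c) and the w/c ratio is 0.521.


f'c = 105 / 11^0.521
= 105 / 3.488
= 30.1 MPa

30.1


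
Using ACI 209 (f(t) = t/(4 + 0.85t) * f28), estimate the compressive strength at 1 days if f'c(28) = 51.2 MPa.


f(1) = 1 / (4 + 0.85 * 1) * 51.2
= 1 / 4.85 * 51.2
= 10.56 MPa

10.56


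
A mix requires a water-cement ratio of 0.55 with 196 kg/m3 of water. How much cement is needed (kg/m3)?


Cement = water / (w/c)
= 196 / 0.55
= 356.4 kg/m3

356.4


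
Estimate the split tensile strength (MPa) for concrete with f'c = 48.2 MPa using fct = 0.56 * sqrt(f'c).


fct = 0.56 * sqrt(48.2)
= 0.56 * 6.943
= 3.888 MPa

3.888


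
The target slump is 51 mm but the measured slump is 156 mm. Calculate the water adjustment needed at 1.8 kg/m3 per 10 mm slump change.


Difference = 51 - 156 = -105 mm
Water adjustment = -105 * 1.8 / 10 = -18.9 kg/m3

-18.9


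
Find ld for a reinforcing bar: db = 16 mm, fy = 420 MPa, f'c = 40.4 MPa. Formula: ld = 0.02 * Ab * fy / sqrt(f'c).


Ab = pi * 16^2 / 4 = 201.062 mm2
ld = 0.02 * 201.062 * 420 / sqrt(40.4)
= 265.7 mm

265.7


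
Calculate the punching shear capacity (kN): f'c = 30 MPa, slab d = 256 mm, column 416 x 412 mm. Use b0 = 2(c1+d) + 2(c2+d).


b0 = 2*(416 + 256) + 2*(412 + 256) = 2680 mm
Vc = 0.33 * sqrt(30) * 2680 * 256 / 1000
= 1240.08 kN

1240.08


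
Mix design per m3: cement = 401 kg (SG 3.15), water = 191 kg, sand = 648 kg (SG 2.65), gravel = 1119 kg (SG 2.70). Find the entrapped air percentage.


Vol cement = 401 / (3.15 * 1000) = 0.127302 m3
Vol water = 191 / 1000 = 0.191 m3
Vol sand = 648 / (2.65 * 1000) = 0.244528 m3
Vol gravel = 1119 / (2.70 * 1000) = 0.414444 m3
Total solid + water volume = 0.977274 m3
Air = (1 - 0.977274) * 100 = 2.27%

2.27


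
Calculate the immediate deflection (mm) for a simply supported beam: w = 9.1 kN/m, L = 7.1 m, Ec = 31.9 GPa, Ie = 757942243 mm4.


Convert: L = 7.1 m = 7100 mm, Ec = 31.9 GPa = 31900 MPa
delta = 5 * 9.1 * 7100^4 / (384 * 31900 * 757942243)
= 12.45 mm

12.45


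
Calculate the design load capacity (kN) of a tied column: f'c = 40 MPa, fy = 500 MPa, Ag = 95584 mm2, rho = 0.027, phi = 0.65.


Ast = rho * Ag = 0.027 * 95584 = 2580.768 mm2
phi*Pn = 0.65 * 0.80 * (0.85 * 40 * (95584 - 2580.768) + 500 * 2580.768) / 1000
= 2315.3 kN

2315.3


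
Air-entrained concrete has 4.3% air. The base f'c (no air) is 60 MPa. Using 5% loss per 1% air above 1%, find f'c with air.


Strength loss = (4.3 - 1) * 5 = 16.5%
f'c = 60 * (1 - 16.5/100)
= 50.1 MPa

50.1


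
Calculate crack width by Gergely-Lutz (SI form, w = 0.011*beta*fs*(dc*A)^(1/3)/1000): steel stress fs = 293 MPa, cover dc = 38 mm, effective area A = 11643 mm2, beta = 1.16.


w = 0.011 * beta * fs * (dc * A)^(1/3) / 1000
= 0.011 * 1.16 * 293 * (38 * 11643)^(1/3) / 1000
= 0.285 mm

0.285


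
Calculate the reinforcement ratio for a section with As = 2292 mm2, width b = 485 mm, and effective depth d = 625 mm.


rho = As / (b * d)
= 2292 / (485 * 625)
= 0.0076

0.0076


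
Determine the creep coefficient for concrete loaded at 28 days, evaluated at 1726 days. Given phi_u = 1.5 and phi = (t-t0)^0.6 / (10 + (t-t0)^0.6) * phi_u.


dt = 1726 - 28 = 1698
phi = 1698^0.6 / (10 + 1698^0.6) * 1.5
= 1.345

1.345


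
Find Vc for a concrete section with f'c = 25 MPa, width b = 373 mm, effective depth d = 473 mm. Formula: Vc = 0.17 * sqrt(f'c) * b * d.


Vc = 0.17 * sqrt(25) * 373 * 473 / 1000
= 149.96 kN

149.96


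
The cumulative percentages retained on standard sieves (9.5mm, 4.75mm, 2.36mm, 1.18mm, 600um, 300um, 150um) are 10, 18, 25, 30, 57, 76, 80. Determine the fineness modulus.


FM = sum(cumulative % retained) / 100
= 296 / 100
= 2.96

2.96


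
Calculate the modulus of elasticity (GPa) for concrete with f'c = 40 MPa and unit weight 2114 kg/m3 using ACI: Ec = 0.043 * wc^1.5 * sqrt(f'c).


Ec = 0.043 * 2114^1.5 * sqrt(40) / 1000
= 26.43 GPa

26.43


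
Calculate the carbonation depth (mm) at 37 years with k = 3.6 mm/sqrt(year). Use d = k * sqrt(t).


depth = k * sqrt(t)
= 3.6 * sqrt(37)
= 21.9 mm

21.9


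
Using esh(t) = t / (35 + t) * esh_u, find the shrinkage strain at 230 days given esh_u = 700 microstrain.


esh(230) = 230 / (35 + 230) * 700
= 230 / 265 * 700
= 607.5 microstrain

607.5


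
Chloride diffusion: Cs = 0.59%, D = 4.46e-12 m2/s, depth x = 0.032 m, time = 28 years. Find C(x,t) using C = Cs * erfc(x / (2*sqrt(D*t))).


t_seconds = 28 * 365.25 * 24 * 3600 = 883612800.0 s
arg = 0.032 / (2 * sqrt(4.46e-12 * 883612800.0))
= 0.2549
erfc(0.2549) = 0.7185
C = 0.59 * 0.7185 = 0.4239%

0.4239


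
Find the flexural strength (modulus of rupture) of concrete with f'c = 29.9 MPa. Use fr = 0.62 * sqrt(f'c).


fr = 0.62 * sqrt(29.9)
= 3.39 MPa

3.39


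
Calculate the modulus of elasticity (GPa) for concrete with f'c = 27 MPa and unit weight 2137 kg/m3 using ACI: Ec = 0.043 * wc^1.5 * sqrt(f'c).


Ec = 0.043 * 2137^1.5 * sqrt(27) / 1000
= 22.07 GPa

22.07


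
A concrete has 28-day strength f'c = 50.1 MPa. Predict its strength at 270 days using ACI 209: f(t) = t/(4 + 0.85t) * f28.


f(270) = 270 / (4 + 0.85 * 270) * 50.1
= 270 / 233.5 * 50.1
= 57.93 MPa

57.93


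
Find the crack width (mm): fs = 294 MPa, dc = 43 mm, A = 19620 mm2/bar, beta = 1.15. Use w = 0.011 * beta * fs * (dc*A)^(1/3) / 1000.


w = 0.011 * beta * fs * (dc * A)^(1/3) / 1000
= 0.011 * 1.15 * 294 * (43 * 19620)^(1/3) / 1000
= 0.351 mm

0.351


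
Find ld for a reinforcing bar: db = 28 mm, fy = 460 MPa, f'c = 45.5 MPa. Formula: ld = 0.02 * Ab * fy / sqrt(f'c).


Ab = pi * 28^2 / 4 = 615.752 mm2
ld = 0.02 * 615.752 * 460 / sqrt(45.5)
= 839.8 mm

839.8


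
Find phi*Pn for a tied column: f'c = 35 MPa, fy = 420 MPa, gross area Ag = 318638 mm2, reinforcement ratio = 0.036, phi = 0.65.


Ast = rho * Ag = 0.036 * 318638 = 11470.968 mm2
phi*Pn = 0.65 * 0.80 * (0.85 * 35 * (318638 - 11470.968) + 420 * 11470.968) / 1000
= 7257.13 kN

7257.13


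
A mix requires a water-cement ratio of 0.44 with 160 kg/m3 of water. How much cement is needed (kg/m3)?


Cement = water / (w/c)
= 160 / 0.44
= 363.6 kg/m3

363.6


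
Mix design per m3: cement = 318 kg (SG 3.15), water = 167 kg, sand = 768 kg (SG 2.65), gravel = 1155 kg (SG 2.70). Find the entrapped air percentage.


Vol cement = 318 / (3.15 * 1000) = 0.100952 m3
Vol water = 167 / 1000 = 0.167 m3
Vol sand = 768 / (2.65 * 1000) = 0.289811 m3
Vol gravel = 1155 / (2.70 * 1000) = 0.427778 m3
Total solid + water volume = 0.985541 m3
Air = (1 - 0.985541) * 100 = 1.45%

1.45


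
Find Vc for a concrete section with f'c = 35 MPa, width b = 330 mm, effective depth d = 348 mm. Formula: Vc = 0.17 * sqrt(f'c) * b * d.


Vc = 0.17 * sqrt(35) * 330 * 348 / 1000
= 115.5 kN

115.5


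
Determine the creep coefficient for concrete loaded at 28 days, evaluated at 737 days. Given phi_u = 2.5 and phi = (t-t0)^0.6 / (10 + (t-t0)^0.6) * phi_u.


dt = 737 - 28 = 709
phi = 709^0.6 / (10 + 709^0.6) * 2.5
= 2.092

2.092


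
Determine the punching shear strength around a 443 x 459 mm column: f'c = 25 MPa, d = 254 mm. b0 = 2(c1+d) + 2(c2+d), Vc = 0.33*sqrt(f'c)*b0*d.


b0 = 2*(443 + 254) + 2*(459 + 254) = 2820 mm
Vc = 0.33 * sqrt(25) * 2820 * 254 / 1000
= 1181.86 kN

1181.86


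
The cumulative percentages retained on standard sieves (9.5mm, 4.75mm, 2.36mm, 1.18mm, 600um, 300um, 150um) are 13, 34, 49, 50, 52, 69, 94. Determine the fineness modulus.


FM = sum(cumulative % retained) / 100
= 361 / 100
= 3.61

3.61


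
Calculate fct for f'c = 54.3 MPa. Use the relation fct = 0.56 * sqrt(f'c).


fct = 0.56 * sqrt(54.3)
= 0.56 * 7.369
= 4.127 MPa

4.127


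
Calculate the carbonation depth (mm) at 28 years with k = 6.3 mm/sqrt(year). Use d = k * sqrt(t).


depth = k * sqrt(t)
= 6.3 * sqrt(28)
= 33.34 mm

33.34


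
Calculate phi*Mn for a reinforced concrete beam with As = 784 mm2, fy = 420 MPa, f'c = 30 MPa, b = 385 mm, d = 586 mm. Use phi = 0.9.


a = As * fy / (0.85 * f'c * b)
= 784 * 420 / (0.85 * 30 * 385)
= 33.5401 mm
Mn = As * fy * (d - a/2) / 10^6
= 187.436 kN-m
phi*Mn = 0.9 * 187.436 = 168.69 kN-m

168.69


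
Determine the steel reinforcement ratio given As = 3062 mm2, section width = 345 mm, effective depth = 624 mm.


rho = As / (b * d)
= 3062 / (345 * 624)
= 0.0142

0.0142


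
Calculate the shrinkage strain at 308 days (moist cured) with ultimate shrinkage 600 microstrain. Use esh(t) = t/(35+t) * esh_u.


esh(308) = 308 / (35 + 308) * 600
= 308 / 343 * 600
= 538.8 microstrain

538.8


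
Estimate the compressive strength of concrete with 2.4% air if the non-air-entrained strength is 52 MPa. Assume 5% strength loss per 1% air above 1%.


Strength loss = (2.4 - 1) * 5 = 7.0%
f'c = 52 * (1 - 7.0/100)
= 48.36 MPa

48.36


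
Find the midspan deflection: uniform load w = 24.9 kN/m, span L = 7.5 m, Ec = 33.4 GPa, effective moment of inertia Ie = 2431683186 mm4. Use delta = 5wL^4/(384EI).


Convert: L = 7.5 m = 7500 mm, Ec = 33.4 GPa = 33400 MPa
delta = 5 * 24.9 * 7500^4 / (384 * 33400 * 2431683186)
= 12.63 mm

12.63


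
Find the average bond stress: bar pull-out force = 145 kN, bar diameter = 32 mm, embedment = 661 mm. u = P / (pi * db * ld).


u = P / (pi * db * ld)
= 145 * 1000 / (pi * 32 * 661)
= 2.182 MPa

2.182


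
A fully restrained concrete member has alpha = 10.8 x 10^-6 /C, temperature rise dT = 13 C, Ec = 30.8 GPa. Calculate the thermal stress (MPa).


sigma = alpha * dT * Ec
= 10.8e-6 * 13 * 30.8 * 1000
= 4.324 MPa

4.324


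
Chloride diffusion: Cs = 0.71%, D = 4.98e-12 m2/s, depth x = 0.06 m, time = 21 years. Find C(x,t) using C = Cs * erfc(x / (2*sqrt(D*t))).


t_seconds = 21 * 365.25 * 24 * 3600 = 662709600.0 s
arg = 0.06 / (2 * sqrt(4.98e-12 * 662709600.0))
= 0.5222
erfc(0.5222) = 0.4602
C = 0.71 * 0.4602 = 0.3267%

0.3267


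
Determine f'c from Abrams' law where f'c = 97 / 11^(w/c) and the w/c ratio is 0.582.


f'c = 97 / 11^0.582
= 97 / 4.037
= 24.03 MPa

24.03


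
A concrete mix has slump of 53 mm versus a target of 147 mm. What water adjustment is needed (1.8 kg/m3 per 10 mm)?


Difference = 147 - 53 = 94 mm
Water adjustment = 94 * 1.8 / 10 = 16.9 kg/m3

16.9


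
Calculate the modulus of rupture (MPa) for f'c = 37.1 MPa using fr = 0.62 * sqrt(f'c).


fr = 0.62 * sqrt(37.1)
= 3.776 MPa

3.776


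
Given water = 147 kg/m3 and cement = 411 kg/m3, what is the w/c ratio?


w/c = water / cement
w/c = 147 / 411 = 0.358

0.358


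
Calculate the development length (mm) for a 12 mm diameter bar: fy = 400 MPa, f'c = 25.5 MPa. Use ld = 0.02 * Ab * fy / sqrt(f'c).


Ab = pi * 12^2 / 4 = 113.097 mm2
ld = 0.02 * 113.097 * 400 / sqrt(25.5)
= 179.2 mm

179.2


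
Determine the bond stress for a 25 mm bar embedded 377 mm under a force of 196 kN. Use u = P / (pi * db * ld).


u = P / (pi * db * ld)
= 196 * 1000 / (pi * 25 * 377)
= 6.619 MPa

6.619


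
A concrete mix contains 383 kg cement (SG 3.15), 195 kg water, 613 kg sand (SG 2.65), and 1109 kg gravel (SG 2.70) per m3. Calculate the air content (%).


Vol cement = 383 / (3.15 * 1000) = 0.121587 m3
Vol water = 195 / 1000 = 0.195 m3
Vol sand = 613 / (2.65 * 1000) = 0.231321 m3
Vol gravel = 1109 / (2.70 * 1000) = 0.410741 m3
Total solid + water volume = 0.958649 m3
Air = (1 - 0.958649) * 100 = 4.14%

4.14


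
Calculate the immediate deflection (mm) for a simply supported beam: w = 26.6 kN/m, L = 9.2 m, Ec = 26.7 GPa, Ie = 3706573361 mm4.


Convert: L = 9.2 m = 9200 mm, Ec = 26.7 GPa = 26700 MPa
delta = 5 * 26.6 * 9200^4 / (384 * 26700 * 3706573361)
= 25.07 mm

25.07


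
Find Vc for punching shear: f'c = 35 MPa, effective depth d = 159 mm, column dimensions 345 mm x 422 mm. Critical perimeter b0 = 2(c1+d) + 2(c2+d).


b0 = 2*(345 + 159) + 2*(422 + 159) = 2170 mm
Vc = 0.33 * sqrt(35) * 2170 * 159 / 1000
= 673.6 kN

673.6


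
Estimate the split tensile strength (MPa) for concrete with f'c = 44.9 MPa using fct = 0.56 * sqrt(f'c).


fct = 0.56 * sqrt(44.9)
= 0.56 * 6.701
= 3.752 MPa

3.752


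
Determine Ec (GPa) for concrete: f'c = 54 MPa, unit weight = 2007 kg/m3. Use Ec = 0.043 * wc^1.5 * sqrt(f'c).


Ec = 0.043 * 2007^1.5 * sqrt(54) / 1000
= 28.41 GPa

28.41


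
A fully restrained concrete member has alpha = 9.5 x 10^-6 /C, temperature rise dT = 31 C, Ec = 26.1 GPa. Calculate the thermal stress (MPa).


sigma = alpha * dT * Ec
= 9.5e-6 * 31 * 26.1 * 1000
= 7.686 MPa

7.686


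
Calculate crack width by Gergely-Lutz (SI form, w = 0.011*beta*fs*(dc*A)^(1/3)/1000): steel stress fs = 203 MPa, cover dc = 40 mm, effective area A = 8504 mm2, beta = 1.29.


w = 0.011 * beta * fs * (dc * A)^(1/3) / 1000
= 0.011 * 1.29 * 203 * (40 * 8504)^(1/3) / 1000
= 0.201 mm

0.201


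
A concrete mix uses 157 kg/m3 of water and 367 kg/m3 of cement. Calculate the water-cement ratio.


w/c = water / cement
w/c = 157 / 367 = 0.428

0.428


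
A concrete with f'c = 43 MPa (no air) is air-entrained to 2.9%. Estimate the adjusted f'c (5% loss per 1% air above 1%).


Strength loss = (2.9 - 1) * 5 = 9.5%
f'c = 43 * (1 - 9.5/100)
= 38.91 MPa

38.91


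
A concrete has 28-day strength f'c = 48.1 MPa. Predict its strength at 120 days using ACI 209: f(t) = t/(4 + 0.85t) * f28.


f(120) = 120 / (4 + 0.85 * 120) * 48.1
= 120 / 106.0 * 48.1
= 54.45 MPa

54.45


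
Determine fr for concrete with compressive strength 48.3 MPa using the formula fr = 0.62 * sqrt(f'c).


fr = 0.62 * sqrt(48.3)
= 4.309 MPa

4.309


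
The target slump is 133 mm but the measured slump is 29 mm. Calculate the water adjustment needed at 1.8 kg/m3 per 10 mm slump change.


Difference = 133 - 29 = 104 mm
Water adjustment = 104 * 1.8 / 10 = 18.7 kg/m3

18.7


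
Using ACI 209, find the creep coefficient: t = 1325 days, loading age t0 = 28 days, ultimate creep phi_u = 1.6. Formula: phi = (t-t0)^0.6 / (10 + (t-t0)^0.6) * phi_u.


dt = 1325 - 28 = 1297
phi = 1297^0.6 / (10 + 1297^0.6) * 1.6
= 1.409

1.409


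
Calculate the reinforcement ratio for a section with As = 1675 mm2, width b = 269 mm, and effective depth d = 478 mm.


rho = As / (b * d)
= 1675 / (269 * 478)
= 0.013

0.013


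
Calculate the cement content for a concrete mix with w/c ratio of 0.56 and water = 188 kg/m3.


Cement = water / (w/c)
= 188 / 0.56
= 335.7 kg/m3

335.7


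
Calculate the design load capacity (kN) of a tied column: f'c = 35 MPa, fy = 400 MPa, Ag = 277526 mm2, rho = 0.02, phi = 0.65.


Ast = rho * Ag = 0.02 * 277526 = 5550.52 mm2
phi*Pn = 0.65 * 0.80 * (0.85 * 35 * (277526 - 5550.52) + 400 * 5550.52) / 1000
= 5361.97 kN

5361.97


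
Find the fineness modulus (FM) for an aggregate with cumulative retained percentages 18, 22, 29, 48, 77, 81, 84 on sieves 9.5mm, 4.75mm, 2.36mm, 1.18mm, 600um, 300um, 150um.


FM = sum(cumulative % retained) / 100
= 359 / 100
= 3.59

3.59


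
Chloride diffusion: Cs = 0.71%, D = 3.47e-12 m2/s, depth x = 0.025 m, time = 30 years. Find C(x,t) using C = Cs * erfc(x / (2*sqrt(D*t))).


t_seconds = 30 * 365.25 * 24 * 3600 = 946728000.0 s
arg = 0.025 / (2 * sqrt(3.47e-12 * 946728000.0))
= 0.2181
erfc(0.2181) = 0.7578
C = 0.71 * 0.7578 = 0.538%

0.538


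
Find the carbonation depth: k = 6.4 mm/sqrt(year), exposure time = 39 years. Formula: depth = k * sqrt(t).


depth = k * sqrt(t)
= 6.4 * sqrt(39)
= 39.97 mm

39.97


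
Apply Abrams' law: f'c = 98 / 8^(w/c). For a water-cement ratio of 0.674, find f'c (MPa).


f'c = 98 / 8^0.674
= 98 / 4.061
= 24.13 MPa

24.13


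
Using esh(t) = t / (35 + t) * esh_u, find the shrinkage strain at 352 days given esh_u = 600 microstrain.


esh(352) = 352 / (35 + 352) * 600
= 352 / 387 * 600
= 545.7 microstrain

545.7


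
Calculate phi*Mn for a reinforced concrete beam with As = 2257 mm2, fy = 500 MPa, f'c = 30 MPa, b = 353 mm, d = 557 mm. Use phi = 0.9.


a = As * fy / (0.85 * f'c * b)
= 2257 * 500 / (0.85 * 30 * 353)
= 125.368 mm
Mn = As * fy * (d - a/2) / 10^6
= 557.8356 kN-m
phi*Mn = 0.9 * 557.8356 = 502.05 kN-m

502.05


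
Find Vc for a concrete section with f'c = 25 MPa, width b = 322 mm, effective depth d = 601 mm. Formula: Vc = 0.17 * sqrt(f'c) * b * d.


Vc = 0.17 * sqrt(25) * 322 * 601 / 1000
= 164.49 kN

164.49


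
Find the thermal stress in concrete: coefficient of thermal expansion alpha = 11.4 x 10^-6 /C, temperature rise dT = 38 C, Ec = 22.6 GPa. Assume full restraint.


sigma = alpha * dT * Ec
= 11.4e-6 * 38 * 22.6 * 1000
= 9.79 MPa

9.79


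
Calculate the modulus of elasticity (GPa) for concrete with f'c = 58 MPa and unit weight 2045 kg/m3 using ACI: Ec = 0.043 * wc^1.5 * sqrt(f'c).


Ec = 0.043 * 2045^1.5 * sqrt(58) / 1000
= 30.28 GPa

30.28


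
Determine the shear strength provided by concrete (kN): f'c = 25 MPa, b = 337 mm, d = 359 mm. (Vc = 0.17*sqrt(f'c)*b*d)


Vc = 0.17 * sqrt(25) * 337 * 359 / 1000
= 102.84 kN

102.84


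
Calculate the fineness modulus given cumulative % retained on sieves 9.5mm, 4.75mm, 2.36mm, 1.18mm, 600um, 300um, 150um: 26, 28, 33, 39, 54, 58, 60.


FM = sum(cumulative % retained) / 100
= 298 / 100
= 2.98

2.98


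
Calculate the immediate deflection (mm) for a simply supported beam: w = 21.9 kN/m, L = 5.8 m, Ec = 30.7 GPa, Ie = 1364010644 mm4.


Convert: L = 5.8 m = 5800 mm, Ec = 30.7 GPa = 30700 MPa
delta = 5 * 21.9 * 5800^4 / (384 * 30700 * 1364010644)
= 7.71 mm

7.71


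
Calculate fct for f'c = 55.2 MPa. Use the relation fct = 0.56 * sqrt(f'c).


fct = 0.56 * sqrt(55.2)
= 0.56 * 7.43
= 4.161 MPa

4.161


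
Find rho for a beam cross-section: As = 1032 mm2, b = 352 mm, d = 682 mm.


rho = As / (b * d)
= 1032 / (352 * 682)
= 0.0043

0.0043


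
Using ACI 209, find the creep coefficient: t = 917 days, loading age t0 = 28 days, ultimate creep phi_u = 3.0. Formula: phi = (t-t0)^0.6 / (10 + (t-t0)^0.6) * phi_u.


dt = 917 - 28 = 889
phi = 889^0.6 / (10 + 889^0.6) * 3.0
= 2.564

2.564


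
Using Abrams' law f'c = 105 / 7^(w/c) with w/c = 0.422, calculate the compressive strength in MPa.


f'c = 105 / 7^0.422
= 105 / 2.273
= 46.19 MPa

46.19


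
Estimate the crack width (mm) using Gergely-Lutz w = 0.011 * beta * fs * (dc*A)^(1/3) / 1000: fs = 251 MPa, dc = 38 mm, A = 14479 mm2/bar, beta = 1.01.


w = 0.011 * beta * fs * (dc * A)^(1/3) / 1000
= 0.011 * 1.01 * 251 * (38 * 14479)^(1/3) / 1000
= 0.229 mm

0.229


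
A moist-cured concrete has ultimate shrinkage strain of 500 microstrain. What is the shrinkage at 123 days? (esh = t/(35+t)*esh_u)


esh(123) = 123 / (35 + 123) * 500
= 123 / 158 * 500
= 389.2 microstrain

389.2


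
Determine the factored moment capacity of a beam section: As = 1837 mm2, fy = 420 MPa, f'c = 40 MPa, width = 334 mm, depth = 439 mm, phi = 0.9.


a = As * fy / (0.85 * f'c * b)
= 1837 * 420 / (0.85 * 40 * 334)
= 67.9412 mm
Mn = As * fy * (d - a/2) / 10^6
= 312.4964 kN-m
phi*Mn = 0.9 * 312.4964 = 281.25 kN-m

281.25


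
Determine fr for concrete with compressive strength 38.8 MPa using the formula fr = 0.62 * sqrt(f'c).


fr = 0.62 * sqrt(38.8)
= 3.862 MPa

3.862


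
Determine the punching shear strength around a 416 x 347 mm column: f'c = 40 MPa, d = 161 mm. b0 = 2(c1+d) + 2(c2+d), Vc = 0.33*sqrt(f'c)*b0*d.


b0 = 2*(416 + 161) + 2*(347 + 161) = 2170 mm
Vc = 0.33 * sqrt(40) * 2170 * 161 / 1000
= 729.17 kN

729.17


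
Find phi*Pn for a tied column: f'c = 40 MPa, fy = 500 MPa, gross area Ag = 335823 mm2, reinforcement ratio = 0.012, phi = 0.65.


Ast = rho * Ag = 0.012 * 335823 = 4029.876 mm2
phi*Pn = 0.65 * 0.80 * (0.85 * 40 * (335823 - 4029.876) + 500 * 4029.876) / 1000
= 6913.87 kN

6913.87


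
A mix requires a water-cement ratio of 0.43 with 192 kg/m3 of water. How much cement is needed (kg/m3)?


Cement = water / (w/c)
= 192 / 0.43
= 446.5 kg/m3

446.5


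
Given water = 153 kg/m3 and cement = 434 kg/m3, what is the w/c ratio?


w/c = water / cement
w/c = 153 / 434 = 0.353

0.353


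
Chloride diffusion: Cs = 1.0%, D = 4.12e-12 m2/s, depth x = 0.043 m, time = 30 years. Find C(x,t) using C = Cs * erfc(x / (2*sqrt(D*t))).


t_seconds = 30 * 365.25 * 24 * 3600 = 946728000.0 s
arg = 0.043 / (2 * sqrt(4.12e-12 * 946728000.0))
= 0.3443
erfc(0.3443) = 0.6264
C = 1.0 * 0.6264 = 0.6264%

0.6264


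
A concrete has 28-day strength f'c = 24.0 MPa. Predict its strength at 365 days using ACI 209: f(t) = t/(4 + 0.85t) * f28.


f(365) = 365 / (4 + 0.85 * 365) * 24.0
= 365 / 314.25 * 24.0
= 27.88 MPa

27.88


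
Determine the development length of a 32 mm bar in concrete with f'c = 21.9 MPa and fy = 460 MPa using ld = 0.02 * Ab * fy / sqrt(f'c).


Ab = pi * 32^2 / 4 = 804.248 mm2
ld = 0.02 * 804.248 * 460 / sqrt(21.9)
= 1581.1 mm

1581.1


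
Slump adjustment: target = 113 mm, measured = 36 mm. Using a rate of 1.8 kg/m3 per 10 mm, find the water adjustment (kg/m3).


Difference = 113 - 36 = 77 mm
Water adjustment = 77 * 1.8 / 10 = 13.9 kg/m3

13.9


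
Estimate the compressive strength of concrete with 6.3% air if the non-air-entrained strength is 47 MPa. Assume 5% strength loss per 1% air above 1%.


Strength loss = (6.3 - 1) * 5 = 26.5%
f'c = 47 * (1 - 26.5/100)
= 34.55 MPa

34.55


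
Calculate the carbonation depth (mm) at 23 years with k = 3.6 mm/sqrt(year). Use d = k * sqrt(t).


depth = k * sqrt(t)
= 3.6 * sqrt(23)
= 17.26 mm

17.26


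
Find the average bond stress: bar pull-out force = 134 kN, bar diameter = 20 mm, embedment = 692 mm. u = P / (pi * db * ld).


u = P / (pi * db * ld)
= 134 * 1000 / (pi * 20 * 692)
= 3.082 MPa

3.082


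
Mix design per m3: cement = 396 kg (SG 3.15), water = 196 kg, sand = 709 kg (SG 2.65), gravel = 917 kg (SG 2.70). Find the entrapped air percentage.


Vol cement = 396 / (3.15 * 1000) = 0.125714 m3
Vol water = 196 / 1000 = 0.196 m3
Vol sand = 709 / (2.65 * 1000) = 0.267547 m3
Vol gravel = 917 / (2.70 * 1000) = 0.33963 m3
Total solid + water volume = 0.928891 m3
Air = (1 - 0.928891) * 100 = 7.11%

7.11


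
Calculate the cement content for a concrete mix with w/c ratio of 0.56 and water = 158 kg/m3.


Cement = water / (w/c)
= 158 / 0.56
= 282.1 kg/m3

282.1


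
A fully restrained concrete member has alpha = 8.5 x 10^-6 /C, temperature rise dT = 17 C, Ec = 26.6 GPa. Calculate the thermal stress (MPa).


sigma = alpha * dT * Ec
= 8.5e-6 * 17 * 26.6 * 1000
= 3.844 MPa

3.844


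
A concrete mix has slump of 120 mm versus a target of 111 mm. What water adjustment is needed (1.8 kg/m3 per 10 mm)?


Difference = 111 - 120 = -9 mm
Water adjustment = -9 * 1.8 / 10 = -1.6 kg/m3

-1.6


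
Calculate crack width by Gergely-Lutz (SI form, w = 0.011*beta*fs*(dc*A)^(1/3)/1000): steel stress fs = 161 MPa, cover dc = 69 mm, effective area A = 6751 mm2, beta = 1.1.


w = 0.011 * beta * fs * (dc * A)^(1/3) / 1000
= 0.011 * 1.1 * 161 * (69 * 6751)^(1/3) / 1000
= 0.151 mm

0.151


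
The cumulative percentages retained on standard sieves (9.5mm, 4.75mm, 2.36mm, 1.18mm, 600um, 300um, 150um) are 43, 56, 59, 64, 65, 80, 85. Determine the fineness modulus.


FM = sum(cumulative % retained) / 100
= 452 / 100
= 4.52

4.52


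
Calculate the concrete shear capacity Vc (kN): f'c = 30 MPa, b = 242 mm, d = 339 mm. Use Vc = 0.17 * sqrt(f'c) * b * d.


Vc = 0.17 * sqrt(30) * 242 * 339 / 1000
= 76.39 kN

76.39


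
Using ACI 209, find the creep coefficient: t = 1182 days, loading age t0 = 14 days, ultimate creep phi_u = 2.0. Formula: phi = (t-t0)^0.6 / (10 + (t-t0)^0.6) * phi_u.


dt = 1182 - 14 = 1168
phi = 1168^0.6 / (10 + 1168^0.6) * 2.0
= 1.748

1.748


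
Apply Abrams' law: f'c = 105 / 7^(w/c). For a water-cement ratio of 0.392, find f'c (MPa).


f'c = 105 / 7^0.392
= 105 / 2.144
= 48.97 MPa

48.97


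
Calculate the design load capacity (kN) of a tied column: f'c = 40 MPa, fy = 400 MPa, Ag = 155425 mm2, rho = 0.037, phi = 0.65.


Ast = rho * Ag = 0.037 * 155425 = 5750.725 mm2
phi*Pn = 0.65 * 0.80 * (0.85 * 40 * (155425 - 5750.725) + 400 * 5750.725) / 1000
= 3842.39 kN

3842.39


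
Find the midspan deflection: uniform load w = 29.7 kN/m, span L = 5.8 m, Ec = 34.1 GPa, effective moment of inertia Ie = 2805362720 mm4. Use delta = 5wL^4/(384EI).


Convert: L = 5.8 m = 5800 mm, Ec = 34.1 GPa = 34100 MPa
delta = 5 * 29.7 * 5800^4 / (384 * 34100 * 2805362720)
= 4.57 mm

4.57


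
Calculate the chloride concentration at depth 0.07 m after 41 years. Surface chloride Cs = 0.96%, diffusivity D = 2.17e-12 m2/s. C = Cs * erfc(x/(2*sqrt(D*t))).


t_seconds = 41 * 365.25 * 24 * 3600 = 1293861600.0 s
arg = 0.07 / (2 * sqrt(2.17e-12 * 1293861600.0))
= 0.6605
erfc(0.6605) = 0.3502
C = 0.96 * 0.3502 = 0.3362%

0.3362


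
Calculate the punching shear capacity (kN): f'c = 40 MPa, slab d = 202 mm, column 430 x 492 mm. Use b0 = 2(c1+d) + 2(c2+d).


b0 = 2*(430 + 202) + 2*(492 + 202) = 2652 mm
Vc = 0.33 * sqrt(40) * 2652 * 202 / 1000
= 1118.07 kN

1118.07


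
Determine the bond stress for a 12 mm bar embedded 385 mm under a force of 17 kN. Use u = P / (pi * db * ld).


u = P / (pi * db * ld)
= 17 * 1000 / (pi * 12 * 385)
= 1.171 MPa

1.171


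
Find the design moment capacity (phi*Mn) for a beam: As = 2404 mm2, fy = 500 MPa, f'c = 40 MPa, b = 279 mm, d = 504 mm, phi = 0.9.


a = As * fy / (0.85 * f'c * b)
= 2404 * 500 / (0.85 * 40 * 279)
= 126.7131 mm
Mn = As * fy * (d - a/2) / 10^6
= 529.6535 kN-m
phi*Mn = 0.9 * 529.6535 = 476.69 kN-m

476.69


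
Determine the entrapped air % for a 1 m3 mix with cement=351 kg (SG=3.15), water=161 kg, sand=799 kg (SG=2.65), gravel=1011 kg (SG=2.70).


Vol cement = 351 / (3.15 * 1000) = 0.111429 m3
Vol water = 161 / 1000 = 0.161 m3
Vol sand = 799 / (2.65 * 1000) = 0.301509 m3
Vol gravel = 1011 / (2.70 * 1000) = 0.374444 m3
Total solid + water volume = 0.948382 m3
Air = (1 - 0.948382) * 100 = 5.16%

5.16


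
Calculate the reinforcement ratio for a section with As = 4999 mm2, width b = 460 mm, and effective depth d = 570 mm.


rho = As / (b * d)
= 4999 / (460 * 570)
= 0.0191

0.0191


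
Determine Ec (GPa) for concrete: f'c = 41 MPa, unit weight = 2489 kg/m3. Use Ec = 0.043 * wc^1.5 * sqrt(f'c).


Ec = 0.043 * 2489^1.5 * sqrt(41) / 1000
= 34.19 GPa

34.19


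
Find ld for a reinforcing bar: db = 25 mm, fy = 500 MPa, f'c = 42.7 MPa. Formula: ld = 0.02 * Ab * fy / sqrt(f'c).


Ab = pi * 25^2 / 4 = 490.874 mm2
ld = 0.02 * 490.874 * 500 / sqrt(42.7)
= 751.2 mm

751.2


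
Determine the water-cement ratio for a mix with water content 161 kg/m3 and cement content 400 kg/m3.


w/c = water / cement
w/c = 161 / 400 = 0.403

0.403


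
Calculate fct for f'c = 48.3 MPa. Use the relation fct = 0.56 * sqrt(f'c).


fct = 0.56 * sqrt(48.3)
= 0.56 * 6.95
= 3.892 MPa

3.892


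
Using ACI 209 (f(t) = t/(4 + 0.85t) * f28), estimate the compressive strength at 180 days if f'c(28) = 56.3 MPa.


f(180) = 180 / (4 + 0.85 * 180) * 56.3
= 180 / 157.0 * 56.3
= 64.55 MPa

64.55
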